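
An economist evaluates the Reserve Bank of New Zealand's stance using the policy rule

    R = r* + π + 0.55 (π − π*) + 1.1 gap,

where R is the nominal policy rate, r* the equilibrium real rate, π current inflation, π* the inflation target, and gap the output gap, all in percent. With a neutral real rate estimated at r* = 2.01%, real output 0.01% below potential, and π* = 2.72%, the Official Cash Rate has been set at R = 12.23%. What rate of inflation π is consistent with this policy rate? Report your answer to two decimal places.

Output 0.01% below potential → gap = -0.01.
Collecting π: R = r* + (1 + 0.55) π − 0.55 π* + 1.1 gap
1.55 π = 12.23 − 2.01 + 0.55 × 2.72 − 1.1 × (-0.01) = 11.727
π = 11.727 / 1.55 = 7.57

7.57%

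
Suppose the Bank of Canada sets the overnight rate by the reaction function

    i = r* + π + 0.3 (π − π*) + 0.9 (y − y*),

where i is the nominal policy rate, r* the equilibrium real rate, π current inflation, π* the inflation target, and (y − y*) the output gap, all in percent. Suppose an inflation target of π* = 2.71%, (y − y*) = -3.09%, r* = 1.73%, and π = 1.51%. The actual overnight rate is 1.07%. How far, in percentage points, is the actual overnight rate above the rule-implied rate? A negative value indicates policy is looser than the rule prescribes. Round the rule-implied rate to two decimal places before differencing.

i = 1.73 + 1.51 + 0.3 × (1.51 − 2.71) + 0.9 × (-3.09)
   = 1.73 + 1.51 − 0.36 − 2.781 = 0.10
Deviation = 1.07 − 0.10 = 0.97 pp.

0.97 pp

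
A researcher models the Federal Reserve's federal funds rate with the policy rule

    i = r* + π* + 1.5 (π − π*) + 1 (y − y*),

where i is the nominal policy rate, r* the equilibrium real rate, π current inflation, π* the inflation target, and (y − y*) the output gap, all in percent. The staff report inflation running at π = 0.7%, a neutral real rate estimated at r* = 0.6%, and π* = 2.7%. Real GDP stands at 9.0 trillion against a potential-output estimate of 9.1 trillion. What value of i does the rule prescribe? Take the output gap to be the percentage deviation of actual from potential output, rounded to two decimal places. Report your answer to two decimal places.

Output gap = 100 × (9.0 − 9.1) / 9.1 = -1.10%.
i = 0.60 + 2.70 + 1.5 × (0.70 − 2.70) + 1 × (-1.10)
   = 0.60 + 2.7 − 3 − 1.1 = -0.80

-0.80%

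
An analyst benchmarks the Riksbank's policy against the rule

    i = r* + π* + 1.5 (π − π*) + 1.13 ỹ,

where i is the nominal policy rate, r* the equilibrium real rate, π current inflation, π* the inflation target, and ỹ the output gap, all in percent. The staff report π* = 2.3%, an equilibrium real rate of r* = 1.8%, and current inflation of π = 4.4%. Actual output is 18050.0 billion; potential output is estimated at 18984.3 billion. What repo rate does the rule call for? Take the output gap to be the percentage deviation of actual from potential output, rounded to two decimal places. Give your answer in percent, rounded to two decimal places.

Output gap = 100 × (18050.0 − 18984.3) / 18984.3 = -4.92%.
i = 1.80 + 2.30 + 1.5 × (4.40 − 2.30) + 1.13 × (-4.92)
   = 1.80 + 2.3 + 3.15 − 5.5596 = 1.69

1.69%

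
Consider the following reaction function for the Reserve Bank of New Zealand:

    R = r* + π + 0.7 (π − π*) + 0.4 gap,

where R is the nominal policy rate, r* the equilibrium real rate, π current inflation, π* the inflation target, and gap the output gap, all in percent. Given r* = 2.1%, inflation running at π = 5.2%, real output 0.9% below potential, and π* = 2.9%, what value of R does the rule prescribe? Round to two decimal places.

Output 0.9% below potential → gap = -0.9.
R = 2.1 + 5.2 + 0.7 × (5.2 − 2.9) + 0.4 × (-0.9)
   = 2.1 + 5.2 + 1.61 − 0.36 = 8.55

8.55%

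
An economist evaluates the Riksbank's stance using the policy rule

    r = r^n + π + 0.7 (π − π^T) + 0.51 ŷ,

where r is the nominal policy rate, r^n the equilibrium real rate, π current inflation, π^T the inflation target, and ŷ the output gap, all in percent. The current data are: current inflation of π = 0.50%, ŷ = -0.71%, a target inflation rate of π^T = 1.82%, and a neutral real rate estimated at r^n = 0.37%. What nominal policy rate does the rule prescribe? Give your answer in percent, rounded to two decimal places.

-0.42%

r = 0.37 + 0.50 + 0.7 × (0.50 − 1.82) + 0.51 × (-0.71)
   = 0.37 + 0.5 − 0.924 − 0.3621 = -0.42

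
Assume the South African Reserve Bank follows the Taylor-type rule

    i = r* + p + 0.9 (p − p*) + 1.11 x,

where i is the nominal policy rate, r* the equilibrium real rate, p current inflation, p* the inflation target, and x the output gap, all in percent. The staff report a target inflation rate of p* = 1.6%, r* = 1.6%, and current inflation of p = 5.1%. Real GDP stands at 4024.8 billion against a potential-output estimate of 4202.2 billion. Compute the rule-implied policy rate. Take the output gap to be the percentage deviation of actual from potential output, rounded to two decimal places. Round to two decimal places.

Output gap = 100 × (4024.8 − 4202.2) / 4202.2 = -4.22%.
i = 1.60 + 5.10 + 0.9 × (5.10 − 1.60) + 1.11 × (-4.22)
   = 1.60 + 5.1 + 3.15 − 4.6842 = 5.17

5.17%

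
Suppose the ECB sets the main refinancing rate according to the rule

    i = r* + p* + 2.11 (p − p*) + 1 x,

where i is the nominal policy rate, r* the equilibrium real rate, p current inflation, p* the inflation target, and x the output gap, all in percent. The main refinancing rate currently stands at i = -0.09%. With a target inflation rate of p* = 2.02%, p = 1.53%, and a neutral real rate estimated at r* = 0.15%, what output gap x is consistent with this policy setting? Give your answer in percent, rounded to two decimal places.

-1.23%

1 x = -0.09 − 0.15 − 2.02 − 2.11 × (1.53 − 2.02) = -1.2261
x = -1.2261 / 1 = -1.23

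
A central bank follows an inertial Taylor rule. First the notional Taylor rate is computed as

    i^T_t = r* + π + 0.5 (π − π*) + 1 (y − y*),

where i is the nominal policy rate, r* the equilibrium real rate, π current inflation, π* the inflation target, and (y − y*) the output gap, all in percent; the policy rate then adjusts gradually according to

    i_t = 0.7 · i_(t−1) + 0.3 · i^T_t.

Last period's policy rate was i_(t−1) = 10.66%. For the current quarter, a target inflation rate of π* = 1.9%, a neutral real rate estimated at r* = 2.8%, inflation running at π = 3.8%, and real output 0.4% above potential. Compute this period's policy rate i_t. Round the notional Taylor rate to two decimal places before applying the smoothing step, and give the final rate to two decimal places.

Output 0.4% above potential → (y − y*) = 0.4.
i^T_t = 2.8 + 3.8 + 0.5 × (3.8 − 1.9) + 1 × 0.4
   = 2.8 + 3.8 + 0.95 + 0.4 = 7.95
i_t = 0.7 × 10.66 + 0.3 × 7.95 = 7.462 + 2.385 = 9.85

9.85%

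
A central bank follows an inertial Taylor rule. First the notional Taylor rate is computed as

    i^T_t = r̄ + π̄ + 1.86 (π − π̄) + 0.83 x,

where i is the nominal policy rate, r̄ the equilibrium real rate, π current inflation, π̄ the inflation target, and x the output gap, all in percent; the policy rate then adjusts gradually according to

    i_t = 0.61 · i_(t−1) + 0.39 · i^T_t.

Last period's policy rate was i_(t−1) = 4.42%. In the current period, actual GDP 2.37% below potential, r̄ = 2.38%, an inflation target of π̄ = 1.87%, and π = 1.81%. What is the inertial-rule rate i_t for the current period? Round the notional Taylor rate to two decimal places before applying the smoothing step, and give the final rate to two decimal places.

Output 2.37% below potential → x = -2.37.
i^T_t = 2.38 + 1.87 + 1.86 × (1.81 − 1.87) + 0.83 × (-2.37)
   = 2.38 + 1.87 − 0.1116 − 1.9671 = 2.17
i_t = 0.61 × 4.42 + 0.39 × 2.17 = 2.6962 + 0.8463 = 3.54

3.54%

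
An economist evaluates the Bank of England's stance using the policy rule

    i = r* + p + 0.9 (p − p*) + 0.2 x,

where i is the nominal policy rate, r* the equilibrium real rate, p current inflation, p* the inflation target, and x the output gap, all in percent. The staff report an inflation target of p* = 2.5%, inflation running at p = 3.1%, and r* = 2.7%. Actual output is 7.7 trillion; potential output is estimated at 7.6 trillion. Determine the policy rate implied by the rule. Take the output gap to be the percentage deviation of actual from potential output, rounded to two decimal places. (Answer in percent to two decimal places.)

6.60%

Output gap = 100 × (7.7 − 7.6) / 7.6 = 1.32%.
i = 2.70 + 3.10 + 0.9 × (3.10 − 2.50) + 0.2 × 1.32
   = 2.70 + 3.1 + 0.54 + 0.264 = 6.60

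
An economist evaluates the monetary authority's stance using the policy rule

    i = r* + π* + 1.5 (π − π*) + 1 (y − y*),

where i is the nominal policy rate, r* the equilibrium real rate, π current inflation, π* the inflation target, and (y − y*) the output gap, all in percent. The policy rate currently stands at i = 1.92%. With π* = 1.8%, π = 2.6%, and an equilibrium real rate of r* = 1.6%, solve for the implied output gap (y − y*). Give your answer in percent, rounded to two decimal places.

-2.68%

1 (y − y*) = 1.92 − 1.6 − 1.8 − 1.5 × (2.6 − 1.8) = -2.68
(y − y*) = -2.68 / 1 = -2.68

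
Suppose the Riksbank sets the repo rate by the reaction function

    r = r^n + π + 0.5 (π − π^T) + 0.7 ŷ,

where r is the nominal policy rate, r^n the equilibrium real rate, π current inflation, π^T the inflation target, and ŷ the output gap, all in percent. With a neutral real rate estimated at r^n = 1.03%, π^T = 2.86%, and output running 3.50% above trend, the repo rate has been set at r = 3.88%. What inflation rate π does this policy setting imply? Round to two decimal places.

1.22%

Output 3.50% above potential → ŷ = 3.50.
Collecting π: r = r^n + (1 + 0.5) π − 0.5 π^T + 0.7 ŷ
1.5 π = 3.88 − 1.03 + 0.5 × 2.86 − 0.7 × 3.50 = 1.83
π = 1.83 / 1.5 = 1.22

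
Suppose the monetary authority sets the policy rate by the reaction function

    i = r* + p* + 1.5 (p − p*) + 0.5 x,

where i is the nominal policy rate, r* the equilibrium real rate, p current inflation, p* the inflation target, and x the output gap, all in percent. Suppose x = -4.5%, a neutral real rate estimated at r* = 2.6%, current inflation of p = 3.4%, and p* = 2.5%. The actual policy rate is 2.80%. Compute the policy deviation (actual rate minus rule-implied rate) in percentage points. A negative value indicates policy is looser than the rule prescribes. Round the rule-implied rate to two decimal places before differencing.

-1.40 pp

i = 2.6 + 2.5 + 1.5 × (3.4 − 2.5) + 0.5 × (-4.5)
   = 2.6 + 2.5 + 1.35 − 2.25 = 4.20
Deviation = 2.80 − 4.20 = -1.40 pp.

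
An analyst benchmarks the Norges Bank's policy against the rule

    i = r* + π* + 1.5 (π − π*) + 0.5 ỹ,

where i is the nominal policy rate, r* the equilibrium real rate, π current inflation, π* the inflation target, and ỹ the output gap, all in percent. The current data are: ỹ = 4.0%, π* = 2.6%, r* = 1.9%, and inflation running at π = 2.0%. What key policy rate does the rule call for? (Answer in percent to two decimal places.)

i = 1.9 + 2.6 + 1.5 × (2.0 − 2.6) + 0.5 × 4.0
   = 1.9 + 2.6 − 0.9 + 2 = 5.60

5.60%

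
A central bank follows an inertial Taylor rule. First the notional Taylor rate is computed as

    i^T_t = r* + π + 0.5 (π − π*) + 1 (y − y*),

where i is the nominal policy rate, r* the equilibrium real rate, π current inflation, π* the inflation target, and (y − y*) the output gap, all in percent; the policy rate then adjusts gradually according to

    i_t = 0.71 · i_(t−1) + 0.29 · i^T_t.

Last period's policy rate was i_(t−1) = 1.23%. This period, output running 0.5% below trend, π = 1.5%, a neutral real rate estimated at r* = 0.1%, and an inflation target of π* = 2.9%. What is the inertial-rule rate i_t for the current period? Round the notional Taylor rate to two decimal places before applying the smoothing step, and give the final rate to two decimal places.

0.99%

Output 0.5% below potential → (y − y*) = -0.5.
i^T_t = 0.1 + 1.5 + 0.5 × (1.5 − 2.9) + 1 × (-0.5)
   = 0.1 + 1.5 − 0.7 − 0.5 = 0.40
i_t = 0.71 × 1.23 + 0.29 × 0.40 = 0.8733 + 0.116 = 0.99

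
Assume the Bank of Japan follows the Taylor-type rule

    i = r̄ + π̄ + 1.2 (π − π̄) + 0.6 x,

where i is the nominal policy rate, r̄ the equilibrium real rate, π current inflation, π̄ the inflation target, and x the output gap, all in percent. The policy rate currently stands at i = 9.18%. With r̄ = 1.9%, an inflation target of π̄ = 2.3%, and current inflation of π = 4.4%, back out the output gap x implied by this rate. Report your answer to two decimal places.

4.10%

0.6 x = 9.18 − 1.9 − 2.3 − 1.2 × (4.4 − 2.3) = 2.46
x = 2.46 / 0.6 = 4.10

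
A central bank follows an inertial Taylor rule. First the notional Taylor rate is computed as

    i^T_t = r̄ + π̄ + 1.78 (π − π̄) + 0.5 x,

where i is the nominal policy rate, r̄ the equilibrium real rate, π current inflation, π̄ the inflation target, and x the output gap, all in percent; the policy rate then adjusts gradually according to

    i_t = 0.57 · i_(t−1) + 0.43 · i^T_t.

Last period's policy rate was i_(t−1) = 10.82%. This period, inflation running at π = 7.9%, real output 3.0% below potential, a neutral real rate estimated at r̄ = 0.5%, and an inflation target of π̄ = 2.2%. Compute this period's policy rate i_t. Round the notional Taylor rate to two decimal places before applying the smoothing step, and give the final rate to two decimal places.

Output 3.0% below potential → x = -3.0.
i^T_t = 0.5 + 2.2 + 1.78 × (7.9 − 2.2) + 0.5 × (-3.0)
   = 0.5 + 2.2 + 10.146 − 1.5 = 11.35
i_t = 0.57 × 10.82 + 0.43 × 11.35 = 6.1674 + 4.8805 = 11.05

11.05%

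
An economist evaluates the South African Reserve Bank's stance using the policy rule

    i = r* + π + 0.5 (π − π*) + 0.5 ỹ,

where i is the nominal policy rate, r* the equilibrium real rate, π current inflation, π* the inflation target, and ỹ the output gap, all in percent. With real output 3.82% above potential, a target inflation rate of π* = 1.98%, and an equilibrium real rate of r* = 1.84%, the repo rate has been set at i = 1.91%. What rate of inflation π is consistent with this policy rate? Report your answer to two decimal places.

Output 3.82% above potential → ỹ = 3.82.
Collecting π: i = r* + (1 + 0.5) π − 0.5 π* + 0.5 ỹ
1.5 π = 1.91 − 1.84 + 0.5 × 1.98 − 0.5 × 3.82 = -0.85
π = -0.85 / 1.5 = -0.57

-0.57%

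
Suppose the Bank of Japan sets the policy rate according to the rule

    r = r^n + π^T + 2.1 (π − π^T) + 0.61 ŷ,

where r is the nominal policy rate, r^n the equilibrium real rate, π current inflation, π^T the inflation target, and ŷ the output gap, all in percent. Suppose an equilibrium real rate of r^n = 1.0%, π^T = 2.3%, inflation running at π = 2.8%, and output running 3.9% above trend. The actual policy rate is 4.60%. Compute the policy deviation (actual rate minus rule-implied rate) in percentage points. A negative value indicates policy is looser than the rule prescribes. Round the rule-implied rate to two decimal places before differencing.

Output 3.9% above potential → ŷ = 3.9.
r = 1.0 + 2.3 + 2.1 × (2.8 − 2.3) + 0.61 × 3.9
   = 1.0 + 2.3 + 1.05 + 2.379 = 6.73
Deviation = 4.60 − 6.73 = -2.13 pp.

-2.13 pp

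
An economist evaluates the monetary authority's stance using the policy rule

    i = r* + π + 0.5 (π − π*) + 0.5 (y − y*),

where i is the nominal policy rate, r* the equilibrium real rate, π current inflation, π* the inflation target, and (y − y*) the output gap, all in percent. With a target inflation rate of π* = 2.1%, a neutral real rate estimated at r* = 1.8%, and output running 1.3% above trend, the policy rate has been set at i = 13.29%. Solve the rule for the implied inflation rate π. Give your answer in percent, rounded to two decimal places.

7.93%

Output 1.3% above potential → (y − y*) = 1.3.
Collecting π: i = r* + (1 + 0.5) π − 0.5 π* + 0.5 (y − y*)
1.5 π = 13.29 − 1.8 + 0.5 × 2.1 − 0.5 × 1.3 = 11.89
π = 11.89 / 1.5 = 7.93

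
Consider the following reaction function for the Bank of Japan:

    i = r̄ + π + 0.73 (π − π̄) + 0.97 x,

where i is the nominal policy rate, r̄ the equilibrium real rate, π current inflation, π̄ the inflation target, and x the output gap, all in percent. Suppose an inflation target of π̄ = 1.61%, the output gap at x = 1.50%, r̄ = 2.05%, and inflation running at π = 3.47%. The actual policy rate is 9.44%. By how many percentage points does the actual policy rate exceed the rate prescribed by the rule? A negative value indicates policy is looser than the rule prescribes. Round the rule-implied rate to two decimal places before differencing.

1.11 pp

i = 2.05 + 3.47 + 0.73 × (3.47 − 1.61) + 0.97 × 1.50
   = 2.05 + 3.47 + 1.3578 + 1.455 = 8.33
Deviation = 9.44 − 8.33 = 1.11 pp.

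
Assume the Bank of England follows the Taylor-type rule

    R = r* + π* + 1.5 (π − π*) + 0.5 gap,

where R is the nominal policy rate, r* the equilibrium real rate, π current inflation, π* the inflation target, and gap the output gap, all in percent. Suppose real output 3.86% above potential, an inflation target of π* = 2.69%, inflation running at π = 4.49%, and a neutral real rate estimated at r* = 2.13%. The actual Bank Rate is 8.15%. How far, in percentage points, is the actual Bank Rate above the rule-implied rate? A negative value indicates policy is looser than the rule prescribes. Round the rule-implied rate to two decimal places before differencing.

Output 3.86% above potential → gap = 3.86.
R = 2.13 + 2.69 + 1.5 × (4.49 − 2.69) + 0.5 × 3.86
   = 2.13 + 2.69 + 2.7 + 1.93 = 9.45
Deviation = 8.15 − 9.45 = -1.30 pp.

-1.30 pp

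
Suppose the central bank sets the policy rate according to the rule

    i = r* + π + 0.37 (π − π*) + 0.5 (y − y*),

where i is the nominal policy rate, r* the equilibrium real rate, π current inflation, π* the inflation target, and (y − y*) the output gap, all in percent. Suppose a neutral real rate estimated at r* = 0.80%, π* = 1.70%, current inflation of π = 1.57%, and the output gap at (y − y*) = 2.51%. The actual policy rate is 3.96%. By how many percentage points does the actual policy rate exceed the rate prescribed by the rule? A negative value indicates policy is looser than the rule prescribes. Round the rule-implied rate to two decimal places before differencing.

i = 0.80 + 1.57 + 0.37 × (1.57 − 1.70) + 0.5 × 2.51
   = 0.80 + 1.57 − 0.0481 + 1.255 = 3.58
Deviation = 3.96 − 3.58 = 0.38 pp.

0.38 pp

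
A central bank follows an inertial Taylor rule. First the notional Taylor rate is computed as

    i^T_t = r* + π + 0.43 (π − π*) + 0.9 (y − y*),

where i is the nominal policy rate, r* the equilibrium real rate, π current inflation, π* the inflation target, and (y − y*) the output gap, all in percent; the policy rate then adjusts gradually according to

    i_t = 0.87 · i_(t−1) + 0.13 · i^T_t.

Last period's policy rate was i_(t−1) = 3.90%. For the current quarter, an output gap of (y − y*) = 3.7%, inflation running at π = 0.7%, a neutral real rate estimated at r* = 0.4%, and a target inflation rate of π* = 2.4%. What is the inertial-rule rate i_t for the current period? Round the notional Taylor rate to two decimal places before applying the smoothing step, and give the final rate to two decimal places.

3.87%

i^T_t = 0.4 + 0.7 + 0.43 × (0.7 − 2.4) + 0.9 × 3.7
   = 0.4 + 0.7 − 0.731 + 3.33 = 3.70
i_t = 0.87 × 3.90 + 0.13 × 3.70 = 3.393 + 0.481 = 3.87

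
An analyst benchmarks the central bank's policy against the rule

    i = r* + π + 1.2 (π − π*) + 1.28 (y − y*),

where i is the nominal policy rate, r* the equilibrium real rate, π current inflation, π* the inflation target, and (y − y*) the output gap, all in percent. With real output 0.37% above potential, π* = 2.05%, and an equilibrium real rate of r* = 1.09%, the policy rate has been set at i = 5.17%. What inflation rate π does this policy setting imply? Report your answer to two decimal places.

2.76%

Output 0.37% above potential → (y − y*) = 0.37.
Collecting π: i = r* + (1 + 1.2) π − 1.2 π* + 1.28 (y − y*)
2.2 π = 5.17 − 1.09 + 1.2 × 2.05 − 1.28 × 0.37 = 6.0664
π = 6.0664 / 2.2 = 2.76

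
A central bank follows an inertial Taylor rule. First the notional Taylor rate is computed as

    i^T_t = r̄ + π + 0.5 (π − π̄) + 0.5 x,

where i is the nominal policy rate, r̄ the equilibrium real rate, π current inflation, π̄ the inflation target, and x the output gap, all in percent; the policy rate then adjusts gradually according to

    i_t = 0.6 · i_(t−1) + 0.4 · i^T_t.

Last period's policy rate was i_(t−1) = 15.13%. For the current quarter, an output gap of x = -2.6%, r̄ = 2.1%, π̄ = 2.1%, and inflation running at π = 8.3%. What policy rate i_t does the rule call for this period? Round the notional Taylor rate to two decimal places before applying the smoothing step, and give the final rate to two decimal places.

i^T_t = 2.1 + 8.3 + 0.5 × (8.3 − 2.1) + 0.5 × (-2.6)
   = 2.1 + 8.3 + 3.1 − 1.3 = 12.20
i_t = 0.6 × 15.13 + 0.4 × 12.20 = 9.078 + 4.88 = 13.96

13.96%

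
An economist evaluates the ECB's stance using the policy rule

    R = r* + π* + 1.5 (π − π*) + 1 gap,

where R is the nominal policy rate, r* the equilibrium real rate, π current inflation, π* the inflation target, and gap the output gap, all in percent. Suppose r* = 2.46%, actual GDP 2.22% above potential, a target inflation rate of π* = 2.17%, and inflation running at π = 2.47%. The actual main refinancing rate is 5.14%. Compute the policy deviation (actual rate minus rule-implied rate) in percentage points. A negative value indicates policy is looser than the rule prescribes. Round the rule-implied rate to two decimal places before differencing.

-2.16 pp

Output 2.22% above potential → gap = 2.22.
R = 2.46 + 2.17 + 1.5 × (2.47 − 2.17) + 1 × 2.22
   = 2.46 + 2.17 + 0.45 + 2.22 = 7.30
Deviation = 5.14 − 7.30 = -2.16 pp.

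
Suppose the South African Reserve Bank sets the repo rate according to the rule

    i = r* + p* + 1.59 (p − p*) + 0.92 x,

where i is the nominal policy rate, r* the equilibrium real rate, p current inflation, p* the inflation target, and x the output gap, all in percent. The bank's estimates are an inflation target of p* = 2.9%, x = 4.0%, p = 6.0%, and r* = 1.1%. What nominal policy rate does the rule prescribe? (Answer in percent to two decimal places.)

12.61%

i = 1.1 + 2.9 + 1.59 × (6.0 − 2.9) + 0.92 × 4.0
   = 1.1 + 2.9 + 4.929 + 3.68 = 12.61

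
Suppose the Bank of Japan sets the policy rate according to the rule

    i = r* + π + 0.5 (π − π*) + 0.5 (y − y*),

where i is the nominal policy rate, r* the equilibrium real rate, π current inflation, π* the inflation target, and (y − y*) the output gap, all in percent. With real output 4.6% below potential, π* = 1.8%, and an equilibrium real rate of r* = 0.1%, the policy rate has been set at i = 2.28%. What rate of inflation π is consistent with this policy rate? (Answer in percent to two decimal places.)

Output 4.6% below potential → (y − y*) = -4.6.
Collecting π: i = r* + (1 + 0.5) π − 0.5 π* + 0.5 (y − y*)
1.5 π = 2.28 − 0.1 + 0.5 × 1.8 − 0.5 × (-4.6) = 5.38
π = 5.38 / 1.5 = 3.59

3.59%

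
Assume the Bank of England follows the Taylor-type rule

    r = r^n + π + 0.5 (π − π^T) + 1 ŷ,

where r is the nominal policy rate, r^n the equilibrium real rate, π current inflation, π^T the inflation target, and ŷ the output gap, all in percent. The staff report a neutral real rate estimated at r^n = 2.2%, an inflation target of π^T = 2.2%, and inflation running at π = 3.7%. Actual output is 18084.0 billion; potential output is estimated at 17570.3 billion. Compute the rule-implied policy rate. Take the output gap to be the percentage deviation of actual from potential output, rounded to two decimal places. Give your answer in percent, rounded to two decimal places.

Output gap = 100 × (18084.0 − 17570.3) / 17570.3 = 2.92%.
r = 2.20 + 3.70 + 0.5 × (3.70 − 2.20) + 1 × 2.92
   = 2.20 + 3.7 + 0.75 + 2.92 = 9.57

9.57%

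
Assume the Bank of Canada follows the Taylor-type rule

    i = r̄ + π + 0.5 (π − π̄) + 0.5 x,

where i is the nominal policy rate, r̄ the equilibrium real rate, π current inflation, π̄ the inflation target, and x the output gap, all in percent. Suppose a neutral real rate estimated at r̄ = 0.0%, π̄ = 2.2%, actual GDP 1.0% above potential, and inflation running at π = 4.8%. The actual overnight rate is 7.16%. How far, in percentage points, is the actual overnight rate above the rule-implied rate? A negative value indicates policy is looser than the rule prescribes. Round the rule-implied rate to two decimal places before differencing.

0.56 pp

Output 1.0% above potential → x = 1.0.
i = 0.0 + 4.8 + 0.5 × (4.8 − 2.2) + 0.5 × 1.0
   = 0.0 + 4.8 + 1.3 + 0.5 = 6.60
Deviation = 7.16 − 6.60 = 0.56 pp.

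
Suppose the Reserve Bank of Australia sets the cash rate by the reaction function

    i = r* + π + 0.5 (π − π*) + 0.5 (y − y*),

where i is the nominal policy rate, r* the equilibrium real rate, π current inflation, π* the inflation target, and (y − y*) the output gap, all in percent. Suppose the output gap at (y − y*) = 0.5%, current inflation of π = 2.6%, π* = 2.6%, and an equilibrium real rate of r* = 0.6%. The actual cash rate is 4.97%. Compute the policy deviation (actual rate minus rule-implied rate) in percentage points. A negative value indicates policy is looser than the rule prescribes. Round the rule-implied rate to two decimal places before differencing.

i = 0.6 + 2.6 + 0.5 × (2.6 − 2.6) + 0.5 × 0.5
   = 0.6 + 2.6 + 0 + 0.25 = 3.45
Deviation = 4.97 − 3.45 = 1.52 pp.

1.52 pp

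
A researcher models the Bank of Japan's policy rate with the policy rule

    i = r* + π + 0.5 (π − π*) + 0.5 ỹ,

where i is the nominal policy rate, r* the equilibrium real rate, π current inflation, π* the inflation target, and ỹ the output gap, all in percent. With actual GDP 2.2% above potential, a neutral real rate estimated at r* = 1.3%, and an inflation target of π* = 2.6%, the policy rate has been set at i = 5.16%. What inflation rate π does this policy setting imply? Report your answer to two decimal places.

2.71%

Output 2.2% above potential → ỹ = 2.2.
Collecting π: i = r* + (1 + 0.5) π − 0.5 π* + 0.5 ỹ
1.5 π = 5.16 − 1.3 + 0.5 × 2.6 − 0.5 × 2.2 = 4.06
π = 4.06 / 1.5 = 2.71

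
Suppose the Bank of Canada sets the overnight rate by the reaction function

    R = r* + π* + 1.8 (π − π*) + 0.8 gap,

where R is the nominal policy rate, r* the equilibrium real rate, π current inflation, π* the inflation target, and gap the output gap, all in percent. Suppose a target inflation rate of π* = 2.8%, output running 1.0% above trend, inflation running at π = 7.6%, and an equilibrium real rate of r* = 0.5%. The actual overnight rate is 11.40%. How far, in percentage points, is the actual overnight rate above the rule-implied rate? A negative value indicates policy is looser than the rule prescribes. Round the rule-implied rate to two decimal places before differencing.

-1.34 pp

Output 1.0% above potential → gap = 1.0.
R = 0.5 + 2.8 + 1.8 × (7.6 − 2.8) + 0.8 × 1.0
   = 0.5 + 2.8 + 8.64 + 0.8 = 12.74
Deviation = 11.40 − 12.74 = -1.34 pp.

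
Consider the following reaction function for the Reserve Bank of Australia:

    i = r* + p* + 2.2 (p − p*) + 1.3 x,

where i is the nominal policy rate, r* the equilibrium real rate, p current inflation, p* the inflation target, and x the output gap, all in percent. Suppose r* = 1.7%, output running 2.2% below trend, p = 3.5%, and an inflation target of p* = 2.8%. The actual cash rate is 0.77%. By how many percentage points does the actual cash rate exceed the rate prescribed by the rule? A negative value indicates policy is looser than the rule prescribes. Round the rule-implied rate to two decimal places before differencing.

-2.41 pp

Output 2.2% below potential → x = -2.2.
i = 1.7 + 2.8 + 2.2 × (3.5 − 2.8) + 1.3 × (-2.2)
   = 1.7 + 2.8 + 1.54 − 2.86 = 3.18
Deviation = 0.77 − 3.18 = -2.41 pp.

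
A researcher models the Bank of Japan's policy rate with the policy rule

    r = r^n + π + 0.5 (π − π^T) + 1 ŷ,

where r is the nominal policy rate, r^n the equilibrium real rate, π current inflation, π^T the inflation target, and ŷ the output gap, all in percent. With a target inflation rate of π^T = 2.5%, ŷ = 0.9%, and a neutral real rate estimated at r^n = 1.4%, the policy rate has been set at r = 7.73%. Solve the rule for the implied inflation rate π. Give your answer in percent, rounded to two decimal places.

4.45%

Collecting π: r = r^n + (1 + 0.5) π − 0.5 π^T + 1 ŷ
1.5 π = 7.73 − 1.4 + 0.5 × 2.5 − 1 × 0.9 = 6.68
π = 6.68 / 1.5 = 4.45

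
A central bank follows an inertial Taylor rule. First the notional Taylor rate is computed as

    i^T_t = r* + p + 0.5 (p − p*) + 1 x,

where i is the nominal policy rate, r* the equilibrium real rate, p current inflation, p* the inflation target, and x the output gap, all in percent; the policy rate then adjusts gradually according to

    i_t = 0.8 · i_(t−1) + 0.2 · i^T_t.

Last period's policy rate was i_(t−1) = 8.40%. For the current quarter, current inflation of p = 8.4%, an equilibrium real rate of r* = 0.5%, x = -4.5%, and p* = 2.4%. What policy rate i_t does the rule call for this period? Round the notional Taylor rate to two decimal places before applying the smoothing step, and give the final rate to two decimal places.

i^T_t = 0.5 + 8.4 + 0.5 × (8.4 − 2.4) + 1 × (-4.5)
   = 0.5 + 8.4 + 3 − 4.5 = 7.40
i_t = 0.8 × 8.40 + 0.2 × 7.40 = 6.72 + 1.48 = 8.20

8.20%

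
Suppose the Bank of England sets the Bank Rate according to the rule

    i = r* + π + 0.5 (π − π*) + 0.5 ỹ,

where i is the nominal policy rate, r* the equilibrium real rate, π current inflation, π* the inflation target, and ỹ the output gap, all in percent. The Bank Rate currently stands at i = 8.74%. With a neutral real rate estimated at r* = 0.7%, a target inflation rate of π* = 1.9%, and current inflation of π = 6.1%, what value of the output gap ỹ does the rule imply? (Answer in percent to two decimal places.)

-0.32%

0.5 ỹ = 8.74 − 0.7 − 6.1 − 0.5 × (6.1 − 1.9) = -0.16
ỹ = -0.16 / 0.5 = -0.32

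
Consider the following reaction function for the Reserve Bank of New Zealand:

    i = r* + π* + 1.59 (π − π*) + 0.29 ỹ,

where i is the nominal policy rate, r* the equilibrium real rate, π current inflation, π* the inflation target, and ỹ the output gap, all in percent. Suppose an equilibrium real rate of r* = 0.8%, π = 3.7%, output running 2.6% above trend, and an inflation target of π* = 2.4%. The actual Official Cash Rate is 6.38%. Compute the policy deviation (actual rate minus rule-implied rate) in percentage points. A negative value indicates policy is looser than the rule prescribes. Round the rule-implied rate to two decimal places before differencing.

Output 2.6% above potential → ỹ = 2.6.
i = 0.8 + 2.4 + 1.59 × (3.7 − 2.4) + 0.29 × 2.6
   = 0.8 + 2.4 + 2.067 + 0.754 = 6.02
Deviation = 6.38 − 6.02 = 0.36 pp.

0.36 pp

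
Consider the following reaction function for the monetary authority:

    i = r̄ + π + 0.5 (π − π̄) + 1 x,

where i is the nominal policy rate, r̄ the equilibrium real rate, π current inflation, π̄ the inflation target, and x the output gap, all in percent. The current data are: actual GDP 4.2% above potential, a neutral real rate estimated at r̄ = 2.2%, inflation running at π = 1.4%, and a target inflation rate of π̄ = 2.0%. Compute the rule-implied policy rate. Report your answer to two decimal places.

7.50%

Output 4.2% above potential → x = 4.2.
i = 2.2 + 1.4 + 0.5 × (1.4 − 2.0) + 1 × 4.2
   = 2.2 + 1.4 − 0.3 + 4.2 = 7.50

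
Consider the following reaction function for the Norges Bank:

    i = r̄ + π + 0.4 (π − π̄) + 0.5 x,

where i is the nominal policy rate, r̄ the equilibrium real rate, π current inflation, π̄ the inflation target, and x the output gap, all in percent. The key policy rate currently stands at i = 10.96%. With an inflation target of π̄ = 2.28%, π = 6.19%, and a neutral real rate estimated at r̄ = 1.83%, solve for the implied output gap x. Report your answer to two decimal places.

0.5 x = 10.96 − 1.83 − 6.19 − 0.4 × (6.19 − 2.28) = 1.376
x = 1.376 / 0.5 = 2.75

2.75%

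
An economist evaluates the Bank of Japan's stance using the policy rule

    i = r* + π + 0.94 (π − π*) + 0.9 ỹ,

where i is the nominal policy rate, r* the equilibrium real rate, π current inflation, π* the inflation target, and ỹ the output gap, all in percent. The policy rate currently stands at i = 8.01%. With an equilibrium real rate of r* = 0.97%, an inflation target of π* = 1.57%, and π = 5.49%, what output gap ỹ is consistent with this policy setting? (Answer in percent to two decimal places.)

-2.37%

0.9 ỹ = 8.01 − 0.97 − 5.49 − 0.94 × (5.49 − 1.57) = -2.1348
ỹ = -2.1348 / 0.9 = -2.37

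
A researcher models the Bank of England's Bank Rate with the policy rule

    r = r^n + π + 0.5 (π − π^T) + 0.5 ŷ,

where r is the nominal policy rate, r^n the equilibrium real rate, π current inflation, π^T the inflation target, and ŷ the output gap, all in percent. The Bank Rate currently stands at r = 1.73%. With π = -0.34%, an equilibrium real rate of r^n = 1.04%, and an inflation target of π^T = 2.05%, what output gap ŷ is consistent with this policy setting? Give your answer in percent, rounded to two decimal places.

4.45%

0.5 ŷ = 1.73 − 1.04 − (-0.34) − 0.5 × ((-0.34) − 2.05) = 2.225
ŷ = 2.225 / 0.5 = 4.45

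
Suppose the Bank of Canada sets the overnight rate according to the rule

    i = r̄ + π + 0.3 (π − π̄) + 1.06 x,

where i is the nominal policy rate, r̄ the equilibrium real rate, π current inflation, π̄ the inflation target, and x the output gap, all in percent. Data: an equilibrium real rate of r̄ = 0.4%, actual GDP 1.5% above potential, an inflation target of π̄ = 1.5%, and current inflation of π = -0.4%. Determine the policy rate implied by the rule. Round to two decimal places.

1.02%

Output 1.5% above potential → x = 1.5.
i = 0.4 + (-0.4) + 0.3 × (-0.4 − 1.5) + 1.06 × 1.5
   = 0.4 − 0.4 − 0.57 + 1.59 = 1.02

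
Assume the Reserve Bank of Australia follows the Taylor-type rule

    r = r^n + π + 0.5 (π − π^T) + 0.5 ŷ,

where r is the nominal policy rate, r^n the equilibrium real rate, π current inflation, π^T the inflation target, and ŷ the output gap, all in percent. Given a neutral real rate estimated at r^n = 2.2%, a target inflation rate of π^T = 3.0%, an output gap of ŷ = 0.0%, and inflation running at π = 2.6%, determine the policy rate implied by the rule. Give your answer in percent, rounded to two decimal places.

r = 2.2 + 2.6 + 0.5 × (2.6 − 3.0) + 0.5 × 0.0
   = 2.2 + 2.6 − 0.2 + 0 = 4.60

4.60%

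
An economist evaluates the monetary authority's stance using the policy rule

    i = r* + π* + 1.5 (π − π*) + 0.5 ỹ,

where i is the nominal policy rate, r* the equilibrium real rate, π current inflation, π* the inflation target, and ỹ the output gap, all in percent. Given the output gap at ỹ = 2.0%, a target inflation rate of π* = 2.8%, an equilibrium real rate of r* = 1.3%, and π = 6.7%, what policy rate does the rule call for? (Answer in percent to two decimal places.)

i = 1.3 + 2.8 + 1.5 × (6.7 − 2.8) + 0.5 × 2.0
   = 1.3 + 2.8 + 5.85 + 1 = 10.95

10.95%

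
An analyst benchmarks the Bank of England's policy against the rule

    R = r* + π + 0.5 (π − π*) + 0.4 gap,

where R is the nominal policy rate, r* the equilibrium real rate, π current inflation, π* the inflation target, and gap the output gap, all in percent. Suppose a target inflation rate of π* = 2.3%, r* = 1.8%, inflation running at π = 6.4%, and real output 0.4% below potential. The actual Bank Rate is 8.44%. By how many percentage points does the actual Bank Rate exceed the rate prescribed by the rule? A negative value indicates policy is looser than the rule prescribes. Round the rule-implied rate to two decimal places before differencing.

-1.65 pp

Output 0.4% below potential → gap = -0.4.
R = 1.8 + 6.4 + 0.5 × (6.4 − 2.3) + 0.4 × (-0.4)
   = 1.8 + 6.4 + 2.05 − 0.16 = 10.09
Deviation = 8.44 − 10.09 = -1.65 pp.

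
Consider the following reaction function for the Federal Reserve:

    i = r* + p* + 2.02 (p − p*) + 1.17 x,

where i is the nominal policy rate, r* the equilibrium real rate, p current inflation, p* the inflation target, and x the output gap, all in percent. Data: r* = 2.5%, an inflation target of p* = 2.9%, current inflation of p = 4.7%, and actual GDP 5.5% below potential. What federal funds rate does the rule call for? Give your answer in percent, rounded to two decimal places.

Output 5.5% below potential → x = -5.5.
i = 2.5 + 2.9 + 2.02 × (4.7 − 2.9) + 1.17 × (-5.5)
   = 2.5 + 2.9 + 3.636 − 6.435 = 2.60

2.60%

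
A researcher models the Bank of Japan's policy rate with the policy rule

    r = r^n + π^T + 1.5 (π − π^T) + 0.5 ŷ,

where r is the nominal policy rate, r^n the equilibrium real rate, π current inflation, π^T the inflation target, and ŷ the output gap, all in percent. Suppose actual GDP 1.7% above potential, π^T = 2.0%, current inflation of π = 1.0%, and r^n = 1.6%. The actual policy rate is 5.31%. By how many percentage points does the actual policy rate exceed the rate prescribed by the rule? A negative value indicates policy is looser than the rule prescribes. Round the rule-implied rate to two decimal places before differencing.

2.36 pp

Output 1.7% above potential → ŷ = 1.7.
r = 1.6 + 2.0 + 1.5 × (1.0 − 2.0) + 0.5 × 1.7
   = 1.6 + 2 − 1.5 + 0.85 = 2.95
Deviation = 5.31 − 2.95 = 2.36 pp.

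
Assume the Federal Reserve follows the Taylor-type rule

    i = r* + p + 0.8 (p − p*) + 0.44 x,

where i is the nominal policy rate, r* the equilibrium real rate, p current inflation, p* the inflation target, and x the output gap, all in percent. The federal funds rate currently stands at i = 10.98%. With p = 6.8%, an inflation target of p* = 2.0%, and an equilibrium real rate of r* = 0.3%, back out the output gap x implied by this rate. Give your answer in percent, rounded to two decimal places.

0.09%

0.44 x = 10.98 − 0.3 − 6.8 − 0.8 × (6.8 − 2.0) = 0.04
x = 0.04 / 0.44 = 0.09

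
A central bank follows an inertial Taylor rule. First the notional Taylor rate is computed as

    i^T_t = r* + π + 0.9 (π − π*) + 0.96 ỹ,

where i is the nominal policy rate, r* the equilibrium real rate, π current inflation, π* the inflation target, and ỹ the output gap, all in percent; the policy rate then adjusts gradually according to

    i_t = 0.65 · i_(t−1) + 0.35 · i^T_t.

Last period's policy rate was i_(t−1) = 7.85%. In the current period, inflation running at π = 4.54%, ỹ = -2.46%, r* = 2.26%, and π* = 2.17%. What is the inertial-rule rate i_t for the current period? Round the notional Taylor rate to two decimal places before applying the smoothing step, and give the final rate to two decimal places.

i^T_t = 2.26 + 4.54 + 0.9 × (4.54 − 2.17) + 0.96 × (-2.46)
   = 2.26 + 4.54 + 2.133 − 2.3616 = 6.57
i_t = 0.65 × 7.85 + 0.35 × 6.57 = 5.1025 + 2.2995 = 7.40

7.40%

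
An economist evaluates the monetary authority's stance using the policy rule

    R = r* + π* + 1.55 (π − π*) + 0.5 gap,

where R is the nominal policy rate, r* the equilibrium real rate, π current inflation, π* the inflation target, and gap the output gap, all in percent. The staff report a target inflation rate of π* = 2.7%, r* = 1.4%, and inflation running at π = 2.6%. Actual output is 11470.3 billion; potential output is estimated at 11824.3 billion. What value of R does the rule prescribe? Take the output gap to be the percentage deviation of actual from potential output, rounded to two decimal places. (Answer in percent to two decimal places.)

Output gap = 100 × (11470.3 − 11824.3) / 11824.3 = -2.99%.
R = 1.40 + 2.70 + 1.55 × (2.60 − 2.70) + 0.5 × (-2.99)
   = 1.40 + 2.7 − 0.155 − 1.495 = 2.45

2.45%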